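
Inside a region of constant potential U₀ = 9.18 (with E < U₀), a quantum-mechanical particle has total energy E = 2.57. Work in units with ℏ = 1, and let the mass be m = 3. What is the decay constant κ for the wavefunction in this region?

κ = 6.30

Since E < U₀ the TISE in this region is ψ'' = κ²ψ with κ = √(2m(U₀ − E))/ℏ.
κ = √(2 × 3 × 6.61) = 6.298.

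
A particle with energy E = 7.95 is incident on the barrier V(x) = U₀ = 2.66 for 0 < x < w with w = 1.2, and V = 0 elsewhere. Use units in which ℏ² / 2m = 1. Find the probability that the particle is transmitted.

E > U₀: inside the barrier k₂ = √(2m(E − U₀))/ℏ = 2.300, k₂w = 2.760.
T = [1 + U₀² sin²(k₂w) / (4E(E − U₀))]⁻¹ = 1/1.006 = 0.994.

T = 0.994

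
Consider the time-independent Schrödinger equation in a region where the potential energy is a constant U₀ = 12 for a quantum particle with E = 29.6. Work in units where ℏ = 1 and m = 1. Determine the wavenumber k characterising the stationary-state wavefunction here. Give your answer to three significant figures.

With E > U₀ the solution is oscillatory, ψ ∝ e^{±ikx} with k = √(2m(E − U₀))/ℏ.
k = √(2 × 1 × 17.6) = 5.933.

k = 5.93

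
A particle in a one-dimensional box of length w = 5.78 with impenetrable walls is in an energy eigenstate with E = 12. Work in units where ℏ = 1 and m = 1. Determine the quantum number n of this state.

From E_n = n²π²ℏ²/(2mw²) invert to n = √(2mw²E)/(πℏ).
n = (5.78/π) × √(2 × 1 × 12) = 9.013 → n = 9.

n = 9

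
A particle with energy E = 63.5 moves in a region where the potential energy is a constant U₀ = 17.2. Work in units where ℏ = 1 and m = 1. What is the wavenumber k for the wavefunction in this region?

With E > U₀ the solution is oscillatory, ψ ∝ e^{±ikx} with k = √(2m(E − U₀))/ℏ.
k = √(2 × 1 × 46.3) = 9.623.

k = 9.62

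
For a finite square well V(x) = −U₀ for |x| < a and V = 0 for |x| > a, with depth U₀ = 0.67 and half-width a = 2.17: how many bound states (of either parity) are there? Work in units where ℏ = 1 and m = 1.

N = 2

The dimensionless depth is z₀ = a√(2mU₀)/ℏ = 2.17 × √(1.340) = 2.512.
A new bound state (alternating even/odd) appears each time z₀ passes a multiple of π/2, so N = ⌊2z₀/π⌋ + 1 = ⌊1.599⌋ + 1 = 2.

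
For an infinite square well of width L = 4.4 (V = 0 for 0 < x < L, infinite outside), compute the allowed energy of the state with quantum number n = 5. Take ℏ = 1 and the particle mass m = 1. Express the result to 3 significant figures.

Requiring ψ(0) = ψ(L) = 0 quantises k = nπ/L, hence E_n = ℏ²k²/2m = n²π²ℏ²/(2mL²).
E_5 = 5² × π² / (2 × 1 × 4.4²) = 6.372.

E = 6.37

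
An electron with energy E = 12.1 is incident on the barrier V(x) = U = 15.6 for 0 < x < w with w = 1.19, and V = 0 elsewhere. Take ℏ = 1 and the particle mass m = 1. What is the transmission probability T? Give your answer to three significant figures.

E < U: inside the barrier ψ ∝ e^{±κx} with κ = √(2m(U − E))/ℏ = 2.646.
κw = 3.148, sinh(κw) = 11.63.
The exact tunnelling result is T⁻¹ = 1 + U² sinh²(κw) / [4E(U − E)] = 195.3, so T = 0.00512.

T = 0.00512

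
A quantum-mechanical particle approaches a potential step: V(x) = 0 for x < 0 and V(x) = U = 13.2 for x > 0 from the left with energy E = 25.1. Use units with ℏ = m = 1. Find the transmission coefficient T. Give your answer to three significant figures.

The wavenumbers are k₁ = √(2mE)/ℏ = 7.085 on the left and k₂ = √(2m(E − U))/ℏ = 4.879 on the right.
Continuity of ψ and ψ′ at the step yields the reflection amplitude r = (k₁ − k₂)/(k₁ + k₂) = 0.1844; thus R = |r|² = 0.03402, T = 0.9660.

T = 0.966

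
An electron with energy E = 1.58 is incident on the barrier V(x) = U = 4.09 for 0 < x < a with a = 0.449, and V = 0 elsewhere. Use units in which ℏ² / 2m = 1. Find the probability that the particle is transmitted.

T = 0.614

E < U: inside the barrier ψ ∝ e^{±κx} with κ = √(2m(U − E))/ℏ = 1.584.
κa = 0.7113, sinh(κa) = 0.7729.
Matching ψ, ψ′ at both faces gives T = [1 + U² sinh²(κa) / (4E(U − E))]⁻¹ = 1/1.630 = 0.614.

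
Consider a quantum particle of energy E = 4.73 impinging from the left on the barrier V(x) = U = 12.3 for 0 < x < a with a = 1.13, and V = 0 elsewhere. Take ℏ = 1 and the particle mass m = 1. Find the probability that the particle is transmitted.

T = 0.000574

E < U: inside the barrier ψ ∝ e^{±κx} with κ = √(2m(U − E))/ℏ = 3.891.
κa = 4.397, sinh(κa) = 40.59.
Matching ψ, ψ′ at both faces gives T = [1 + U² sinh²(κa) / (4E(U − E))]⁻¹ = 1/1741 = 0.000574.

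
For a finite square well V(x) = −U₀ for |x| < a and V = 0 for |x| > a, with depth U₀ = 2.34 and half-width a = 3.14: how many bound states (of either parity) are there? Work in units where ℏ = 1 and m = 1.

N = 5

Define the well-strength parameter z₀ = (a/ℏ)√(2mU₀) = 3.14 × √(2·1·2.34) = 6.793.
The even/odd transcendental equations gain one root per π/2 in z₀, giving N = 1 + ⌊2z₀/π⌋ = 1 + ⌊4.324⌋ = 5.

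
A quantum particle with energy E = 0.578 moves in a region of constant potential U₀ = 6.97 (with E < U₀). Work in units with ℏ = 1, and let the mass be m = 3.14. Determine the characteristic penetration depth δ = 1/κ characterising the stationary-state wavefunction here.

Since E < U₀ the TISE in this region is ψ'' = κ²ψ with κ = √(2m(U₀ − E))/ℏ.
κ = √(2 × 3.14 × 6.392) = 6.336. The penetration depth is δ = 1/κ = 0.158.

δ = 0.158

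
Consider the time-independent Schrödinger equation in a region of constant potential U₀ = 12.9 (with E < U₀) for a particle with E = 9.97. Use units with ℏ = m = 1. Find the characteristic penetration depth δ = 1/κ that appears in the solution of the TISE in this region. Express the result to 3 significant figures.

Since E < U₀ the TISE in this region is ψ'' = κ²ψ with κ = √(2m(U₀ − E))/ℏ.
κ = √(2 × 1 × 2.93) = 2.421. The penetration depth is δ = 1/κ = 0.413.

δ = 0.413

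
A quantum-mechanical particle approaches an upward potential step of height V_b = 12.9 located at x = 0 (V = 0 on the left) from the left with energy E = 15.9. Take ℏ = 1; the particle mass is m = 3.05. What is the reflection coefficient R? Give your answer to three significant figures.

R = 0.156

The wavenumbers are k₁ = √(2mE)/ℏ = 9.848 on the left and k₂ = √(2m(E − V_b))/ℏ = 4.278 on the right.
Continuity of ψ and ψ′ at the step yields the reflection amplitude r = (k₁ − k₂)/(k₁ + k₂) = 0.3943; thus R = |r|² = 0.1555, T = 0.8445.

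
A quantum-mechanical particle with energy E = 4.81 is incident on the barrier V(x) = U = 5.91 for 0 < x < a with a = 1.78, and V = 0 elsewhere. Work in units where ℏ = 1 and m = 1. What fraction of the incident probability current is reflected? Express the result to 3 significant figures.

R = 0.988

E < U: inside the barrier ψ ∝ e^{±κx} with κ = √(2m(U − E))/ℏ = 1.483.
κa = 2.640, sinh(κa) = 6.972.
Matching ψ, ψ′ at both faces gives T = [1 + U² sinh²(κa) / (4E(U − E))]⁻¹ = 1/81.22 = 0.0123.
R = 1 − T = 0.988.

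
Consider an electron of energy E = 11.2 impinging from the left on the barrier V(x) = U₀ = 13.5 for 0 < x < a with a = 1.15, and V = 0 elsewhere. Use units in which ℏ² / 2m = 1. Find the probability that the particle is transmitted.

Since E < U₀ the interior solution is evanescent with decay constant κ = √(2m(U₀ − E))/ℏ = 1.517.
κa = 1.744, sinh(κa) = 2.773.
Matching ψ, ψ′ at both faces gives T = [1 + U₀² sinh²(κa) / (4E(U₀ − E))]⁻¹ = 1/14.60 = 0.0685.

T = 0.0685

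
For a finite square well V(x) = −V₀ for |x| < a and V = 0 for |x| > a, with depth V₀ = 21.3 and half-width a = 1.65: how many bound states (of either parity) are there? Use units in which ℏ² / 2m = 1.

Define the well-strength parameter z₀ = (a/ℏ)√(2mV₀) = 1.65 × √(2·0.5·21.3) = 7.615.
A new bound state (alternating even/odd) appears each time z₀ passes a multiple of π/2, so N = ⌊2z₀/π⌋ + 1 = ⌊4.848⌋ + 1 = 5.

N = 5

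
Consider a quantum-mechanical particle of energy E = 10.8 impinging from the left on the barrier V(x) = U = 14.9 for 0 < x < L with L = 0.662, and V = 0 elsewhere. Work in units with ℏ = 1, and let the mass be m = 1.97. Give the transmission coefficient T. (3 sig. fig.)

T = 0.0155

E < U: inside the barrier ψ ∝ e^{±κx} with κ = √(2m(U − E))/ℏ = 4.019.
κL = 2.661, sinh(κL) = 7.118.
The exact tunnelling result is T⁻¹ = 1 + U² sinh²(κL) / [4E(U − E)] = 64.51, so T = 0.0155.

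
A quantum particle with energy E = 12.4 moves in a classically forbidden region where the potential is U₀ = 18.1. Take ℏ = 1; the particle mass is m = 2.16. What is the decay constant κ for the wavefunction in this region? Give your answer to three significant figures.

Since E < U₀ the TISE in this region is ψ'' = κ²ψ with κ = √(2m(U₀ − E))/ℏ.
κ = √(2 × 2.16 × 5.7) = 4.962.

κ = 4.96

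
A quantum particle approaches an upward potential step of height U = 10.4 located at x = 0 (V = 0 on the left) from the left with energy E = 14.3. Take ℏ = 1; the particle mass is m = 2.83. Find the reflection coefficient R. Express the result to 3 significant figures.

R = 0.0985

On each side the TISE gives plane waves with k = √(2m(E − V))/ℏ: k₁ = √(2·2.83·14.3) = 8.997, k₂ = √(2·2.83·3.9) = 4.698.
Continuity of ψ and ψ′ at the step yields the reflection amplitude r = (k₁ − k₂)/(k₁ + k₂) = 0.3139; thus R = |r|² = 0.09851, T = 0.9015.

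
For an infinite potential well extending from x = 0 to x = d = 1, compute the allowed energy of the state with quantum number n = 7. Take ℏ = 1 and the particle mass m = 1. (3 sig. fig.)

E = 242

Requiring ψ(0) = ψ(d) = 0 quantises k = nπ/d, hence E_n = ℏ²k²/2m = n²π²ℏ²/(2md²).
E_7 = 7² × π² / (2 × 1 × 1²) = 241.8.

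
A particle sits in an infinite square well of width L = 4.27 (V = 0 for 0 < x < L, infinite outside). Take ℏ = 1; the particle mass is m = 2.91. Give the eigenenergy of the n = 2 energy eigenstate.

The infinite-well eigenfunctions ψ_n = √(2/L) sin(nπx/L) vanish at both walls, giving E_n = n²π²ℏ²/(2mL²).
E_2 = 2² × π² / (2 × 2.91 × 4.27²) = 0.3720.

E = 0.372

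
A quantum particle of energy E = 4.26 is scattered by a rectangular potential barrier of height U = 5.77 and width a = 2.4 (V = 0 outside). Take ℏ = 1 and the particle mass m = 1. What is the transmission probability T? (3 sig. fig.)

E < U: inside the barrier ψ ∝ e^{±κx} with κ = √(2m(U − E))/ℏ = 1.738.
κa = 4.171, sinh(κa) = 32.37.
Matching ψ, ψ′ at both faces gives T = [1 + U² sinh²(κa) / (4E(U − E))]⁻¹ = 1/1357 = 0.000737.

T = 0.000737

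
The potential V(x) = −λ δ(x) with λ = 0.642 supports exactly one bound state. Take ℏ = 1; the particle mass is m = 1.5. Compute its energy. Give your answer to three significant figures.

E = -0.309

For x ≠ 0 the bound state is ψ ∝ e^{−κ|x|}; integrating the TISE across the delta gives the cusp condition 2κ = 2mλ/ℏ², so κ = 0.9630.
Then E = −ℏ²κ²/(2m) = −mλ²/(2ℏ²) = -0.3091.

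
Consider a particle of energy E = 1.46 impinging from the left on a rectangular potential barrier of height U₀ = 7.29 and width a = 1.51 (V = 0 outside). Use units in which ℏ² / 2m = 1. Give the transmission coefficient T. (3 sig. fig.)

E < U₀: inside the barrier ψ ∝ e^{±κx} with κ = √(2m(U₀ − E))/ℏ = 2.415.
κa = 3.646, sinh(κa) = 19.15.
Matching ψ, ψ′ at both faces gives T = [1 + U₀² sinh²(κa) / (4E(U₀ − E))]⁻¹ = 1/573.2 = 0.00174.

T = 0.00174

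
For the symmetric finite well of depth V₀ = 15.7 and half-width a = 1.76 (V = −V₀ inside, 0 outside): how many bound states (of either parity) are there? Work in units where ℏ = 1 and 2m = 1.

The dimensionless depth is z₀ = a√(2mV₀)/ℏ = 1.76 × √(15.70) = 6.974.
The even/odd transcendental equations gain one root per π/2 in z₀, giving N = 1 + ⌊2z₀/π⌋ = 1 + ⌊4.440⌋ = 5.

N = 5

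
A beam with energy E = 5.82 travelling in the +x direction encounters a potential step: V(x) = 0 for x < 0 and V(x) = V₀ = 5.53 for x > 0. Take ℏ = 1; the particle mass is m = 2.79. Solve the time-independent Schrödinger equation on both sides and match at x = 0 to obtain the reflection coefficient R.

R = 0.403

The wavenumbers are k₁ = √(2mE)/ℏ = 5.699 on the left and k₂ = √(2m(E − V₀))/ℏ = 1.272 on the right.
Continuity of ψ and ψ′ at the step yields the reflection amplitude r = (k₁ − k₂)/(k₁ + k₂) = 0.6350; thus R = |r|² = 0.4033, T = 0.5967.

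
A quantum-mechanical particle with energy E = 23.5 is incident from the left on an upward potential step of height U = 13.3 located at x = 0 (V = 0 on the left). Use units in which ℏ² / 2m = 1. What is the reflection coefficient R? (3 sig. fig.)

R = 0.0423

The wavenumbers are k₁ = √(2mE)/ℏ = 4.848 on the left and k₂ = √(2m(E − U))/ℏ = 3.194 on the right.
Matching ψ and ψ′ at x = 0 gives r = (k₁ − k₂)/(k₁ + k₂), so R = r² = 0.04230 and T = 1 − R = 0.9577.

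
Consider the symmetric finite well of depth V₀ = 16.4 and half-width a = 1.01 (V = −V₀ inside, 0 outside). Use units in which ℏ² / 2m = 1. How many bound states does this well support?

N = 3

The dimensionless depth is z₀ = a√(2mV₀)/ℏ = 1.01 × √(16.40) = 4.090.
The even/odd transcendental equations gain one root per π/2 in z₀, giving N = 1 + ⌊2z₀/π⌋ = 1 + ⌊2.604⌋ = 3.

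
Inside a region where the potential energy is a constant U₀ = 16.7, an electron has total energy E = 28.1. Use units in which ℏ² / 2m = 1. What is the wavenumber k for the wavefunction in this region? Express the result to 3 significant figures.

With E > U₀ the solution is oscillatory, ψ ∝ e^{±ikx} with k = √(2m(E − U₀))/ℏ.
k = √(2 × 0.5 × 11.4) = 3.376.

k = 3.38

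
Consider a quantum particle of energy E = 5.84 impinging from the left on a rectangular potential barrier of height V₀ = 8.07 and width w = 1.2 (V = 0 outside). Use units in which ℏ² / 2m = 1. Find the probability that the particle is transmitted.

T = 0.0859

E < V₀: inside the barrier ψ ∝ e^{±κx} with κ = √(2m(V₀ − E))/ℏ = 1.493.
κw = 1.792, sinh(κw) = 2.917.
The exact tunnelling result is T⁻¹ = 1 + V₀² sinh²(κw) / [4E(V₀ − E)] = 11.64, so T = 0.0859.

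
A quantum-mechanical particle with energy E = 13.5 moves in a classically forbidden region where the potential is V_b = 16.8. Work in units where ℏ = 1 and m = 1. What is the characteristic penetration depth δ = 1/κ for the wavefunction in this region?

Since E < V_b the TISE in this region is ψ'' = κ²ψ with κ = √(2m(V_b − E))/ℏ.
κ = √(2 × 1 × 3.3) = 2.569. The penetration depth is δ = 1/κ = 0.389.

δ = 0.389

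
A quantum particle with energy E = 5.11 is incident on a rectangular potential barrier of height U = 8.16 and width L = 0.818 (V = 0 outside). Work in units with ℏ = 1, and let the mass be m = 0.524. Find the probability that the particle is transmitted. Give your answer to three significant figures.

E < U: inside the barrier ψ ∝ e^{±κx} with κ = √(2m(U − E))/ℏ = 1.788.
κL = 1.462, sinh(κL) = 2.042.
Matching ψ, ψ′ at both faces gives T = [1 + U² sinh²(κL) / (4E(U − E))]⁻¹ = 1/5.456 = 0.183.

T = 0.183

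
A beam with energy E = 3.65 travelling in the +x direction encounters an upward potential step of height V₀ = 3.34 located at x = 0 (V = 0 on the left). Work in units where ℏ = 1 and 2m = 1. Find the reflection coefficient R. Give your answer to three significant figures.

R = 0.301

On each side the TISE gives plane waves with k = √(2m(E − V))/ℏ: k₁ = √(2·½·3.65) = 1.910, k₂ = √(2·½·0.31) = 0.5568.
Continuity of ψ and ψ′ at the step yields the reflection amplitude r = (k₁ − k₂)/(k₁ + k₂) = 0.5487; thus R = |r|² = 0.3010, T = 0.6990.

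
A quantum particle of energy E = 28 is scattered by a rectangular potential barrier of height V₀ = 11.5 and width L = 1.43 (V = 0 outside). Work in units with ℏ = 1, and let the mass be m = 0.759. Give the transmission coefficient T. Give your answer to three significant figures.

E > V₀: inside the barrier k₂ = √(2m(E − V₀))/ℏ = 5.005, k₂L = 7.157.
Matching at both interfaces gives T⁻¹ = 1 + V₀² sin²(k₂L) / [4E(E − V₀)] = 1.042, hence T = 0.960.

T = 0.960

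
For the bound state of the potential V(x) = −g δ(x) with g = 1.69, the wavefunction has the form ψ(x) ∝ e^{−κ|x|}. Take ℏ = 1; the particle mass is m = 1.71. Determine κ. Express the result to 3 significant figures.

Integrate −(ℏ²/2m)ψ'' − gδ(x)ψ = Eψ from −ε to +ε: the ψ'' term gives ψ'(0⁺) − ψ'(0⁻) and the δ term gives −(2mg/ℏ²)ψ(0).
With ψ ∝ e^{−κ|x|} this yields −2κ = −2mg/ℏ², so κ = mg/ℏ² = 2.890.

κ = 2.89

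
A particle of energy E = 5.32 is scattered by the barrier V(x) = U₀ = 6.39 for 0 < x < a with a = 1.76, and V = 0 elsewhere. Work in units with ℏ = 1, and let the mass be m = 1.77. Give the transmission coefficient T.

T = 0.00236

E < U₀: inside the barrier ψ ∝ e^{±κx} with κ = √(2m(U₀ − E))/ℏ = 1.946.
κa = 3.425, sinh(κa) = 15.35.
Matching ψ, ψ′ at both faces gives T = [1 + U₀² sinh²(κa) / (4E(U₀ − E))]⁻¹ = 1/423.6 = 0.00236.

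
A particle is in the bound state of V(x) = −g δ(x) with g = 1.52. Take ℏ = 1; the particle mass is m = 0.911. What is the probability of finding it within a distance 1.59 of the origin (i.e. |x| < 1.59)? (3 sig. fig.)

P = 0.988

The normalised bound state is ψ = √κ e^{−κ|x|} with κ = mg/ℏ² = 1.385.
P(|x| < d) = ∫_{−d}^{d} κ e^{−2κ|x|} dx = 1 − e^{−2κd} = 1 − e^{−4.403} = 0.9878.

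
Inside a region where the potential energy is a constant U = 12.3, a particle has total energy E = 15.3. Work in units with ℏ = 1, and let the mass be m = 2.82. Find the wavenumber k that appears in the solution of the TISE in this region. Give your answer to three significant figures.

k = 4.11

With E > U the solution is oscillatory, ψ ∝ e^{±ikx} with k = √(2m(E − U))/ℏ.
k = √(2 × 2.82 × 3) = 4.113.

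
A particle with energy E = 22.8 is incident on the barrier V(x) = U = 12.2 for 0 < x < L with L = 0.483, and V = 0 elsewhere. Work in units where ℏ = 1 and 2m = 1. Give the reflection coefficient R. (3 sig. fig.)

R = 0.133

E > U: inside the barrier k₂ = √(2m(E − U))/ℏ = 3.256, k₂L = 1.573.
Matching at both interfaces gives T⁻¹ = 1 + U² sin²(k₂L) / [4E(E − U)] = 1.154, hence T = 0.867.
R = 1 − T = 0.133.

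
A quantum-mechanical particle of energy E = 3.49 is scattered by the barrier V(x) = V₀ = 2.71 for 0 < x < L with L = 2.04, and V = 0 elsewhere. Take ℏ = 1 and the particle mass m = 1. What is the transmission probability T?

T = 0.826

Above the barrier the interior wavenumber is k₂ = √(2m(E − V₀))/ℏ = 1.249, giving phase k₂L = 2.548.
T = [1 + V₀² sin²(k₂L) / (4E(E − V₀))]⁻¹ = 1/1.211 = 0.826.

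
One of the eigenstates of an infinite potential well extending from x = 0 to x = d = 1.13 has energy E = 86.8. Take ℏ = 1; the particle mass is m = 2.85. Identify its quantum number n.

For an infinite well E_n = n²π²ℏ²/(2md²), so n = (d/πℏ)√(2mE).
n = (1.13/π) × √(2 × 2.85 × 86.8) = 8.001 → n = 8.

n = 8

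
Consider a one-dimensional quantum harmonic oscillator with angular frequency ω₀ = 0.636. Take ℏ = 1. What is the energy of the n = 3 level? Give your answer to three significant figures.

E = 2.23

Using E_n = (n + ½)ℏω₀: E_3 = 3.5 × 0.636 = 2.226.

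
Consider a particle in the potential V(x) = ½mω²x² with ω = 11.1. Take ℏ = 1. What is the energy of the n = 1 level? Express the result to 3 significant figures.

E = 16.7

Using E_n = (n + ½)ℏω: E_1 = 1.5 × 11.1 = 16.65.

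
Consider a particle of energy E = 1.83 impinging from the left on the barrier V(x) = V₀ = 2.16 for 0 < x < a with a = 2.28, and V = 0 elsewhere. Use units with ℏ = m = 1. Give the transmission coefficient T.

E < V₀: inside the barrier ψ ∝ e^{±κx} with κ = √(2m(V₀ − E))/ℏ = 0.8124.
κa = 1.852, sinh(κa) = 3.109.
The exact tunnelling result is T⁻¹ = 1 + V₀² sinh²(κa) / [4E(V₀ − E)] = 19.67, so T = 0.0508.

T = 0.0508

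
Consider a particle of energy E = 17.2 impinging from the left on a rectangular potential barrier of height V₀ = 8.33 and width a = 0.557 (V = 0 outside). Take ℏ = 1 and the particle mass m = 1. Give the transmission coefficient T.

T = 0.945

Above the barrier the interior wavenumber is k₂ = √(2m(E − V₀))/ℏ = 4.212, giving phase k₂a = 2.346.
Matching at both interfaces gives T⁻¹ = 1 + V₀² sin²(k₂a) / [4E(E − V₀)] = 1.058, hence T = 0.945.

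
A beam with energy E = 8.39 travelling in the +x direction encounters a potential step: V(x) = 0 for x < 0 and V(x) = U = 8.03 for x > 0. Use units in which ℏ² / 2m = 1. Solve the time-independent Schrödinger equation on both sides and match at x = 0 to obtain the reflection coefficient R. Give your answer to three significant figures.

R = 0.431

On each side the TISE gives plane waves with k = √(2m(E − V))/ℏ: k₁ = √(2·½·8.39) = 2.897, k₂ = √(2·½·0.36) = 0.6000.
Continuity of ψ and ψ′ at the step yields the reflection amplitude r = (k₁ − k₂)/(k₁ + k₂) = 0.6568; thus R = |r|² = 0.4314, T = 0.5686.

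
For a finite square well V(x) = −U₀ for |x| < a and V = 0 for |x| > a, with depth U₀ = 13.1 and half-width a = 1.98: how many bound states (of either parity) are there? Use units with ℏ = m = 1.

The dimensionless depth is z₀ = a√(2mU₀)/ℏ = 1.98 × √(26.20) = 10.13.
A new bound state (alternating even/odd) appears each time z₀ passes a multiple of π/2, so N = ⌊2z₀/π⌋ + 1 = ⌊6.452⌋ + 1 = 7.

N = 7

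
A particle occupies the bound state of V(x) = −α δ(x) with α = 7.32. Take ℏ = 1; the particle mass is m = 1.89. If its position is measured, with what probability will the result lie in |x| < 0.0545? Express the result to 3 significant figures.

The normalised bound state is ψ = √κ e^{−κ|x|} with κ = mα/ℏ² = 13.83.
P(|x| < d) = ∫_{−d}^{d} κ e^{−2κ|x|} dx = 1 − e^{−2κd} = 1 − e^{−1.508} = 0.7786.

P = 0.779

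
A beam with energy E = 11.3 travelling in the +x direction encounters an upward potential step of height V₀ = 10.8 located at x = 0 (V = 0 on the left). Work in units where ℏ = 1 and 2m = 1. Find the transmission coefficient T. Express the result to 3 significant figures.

T = 0.574

On each side the TISE gives plane waves with k = √(2m(E − V))/ℏ: k₁ = √(2·½·11.3) = 3.362, k₂ = √(2·½·0.5) = 0.7071.
Matching ψ and ψ′ at x = 0 gives r = (k₁ − k₂)/(k₁ + k₂), so R = r² = 0.4256 and T = 1 − R = 0.5744.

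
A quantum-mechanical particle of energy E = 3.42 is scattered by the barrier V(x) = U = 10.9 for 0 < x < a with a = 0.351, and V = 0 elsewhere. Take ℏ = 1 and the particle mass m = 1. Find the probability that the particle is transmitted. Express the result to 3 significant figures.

E < U: inside the barrier ψ ∝ e^{±κx} with κ = √(2m(U − E))/ℏ = 3.868.
κa = 1.358, sinh(κa) = 1.815.
Matching ψ, ψ′ at both faces gives T = [1 + U² sinh²(κa) / (4E(U − E))]⁻¹ = 1/4.824 = 0.207.

T = 0.207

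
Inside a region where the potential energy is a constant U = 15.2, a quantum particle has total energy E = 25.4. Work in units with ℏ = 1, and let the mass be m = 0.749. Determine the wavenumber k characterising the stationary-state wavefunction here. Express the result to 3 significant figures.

With E > U the solution is oscillatory, ψ ∝ e^{±ikx} with k = √(2m(E − U))/ℏ.
k = √(2 × 0.749 × 10.2) = 3.909.

k = 3.91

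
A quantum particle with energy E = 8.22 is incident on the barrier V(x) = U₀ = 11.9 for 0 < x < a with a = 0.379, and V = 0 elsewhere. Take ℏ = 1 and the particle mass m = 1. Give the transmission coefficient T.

Since E < U₀ the interior solution is evanescent with decay constant κ = √(2m(U₀ − E))/ℏ = 2.713.
κa = 1.028, sinh(κa) = 1.219.
The exact tunnelling result is T⁻¹ = 1 + U₀² sinh²(κa) / [4E(U₀ − E)] = 2.740, so T = 0.365.

T = 0.365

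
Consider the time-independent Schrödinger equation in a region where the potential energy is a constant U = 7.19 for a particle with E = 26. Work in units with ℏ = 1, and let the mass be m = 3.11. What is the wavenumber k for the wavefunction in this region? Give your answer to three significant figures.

With E > U the solution is oscillatory, ψ ∝ e^{±ikx} with k = √(2m(E − U))/ℏ.
k = √(2 × 3.11 × 18.81) = 10.82.

k = 10.8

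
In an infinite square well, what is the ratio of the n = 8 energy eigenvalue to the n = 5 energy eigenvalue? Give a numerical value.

E_n = n²π²ℏ²/(2mL²) so the ratio is n₂²/n₁² = 64/25 = 2.56.

2.56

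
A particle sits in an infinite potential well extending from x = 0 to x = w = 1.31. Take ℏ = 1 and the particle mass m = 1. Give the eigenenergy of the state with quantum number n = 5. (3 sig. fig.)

E = 71.9

Requiring ψ(0) = ψ(w) = 0 quantises k = nπ/w, hence E_n = ℏ²k²/2m = n²π²ℏ²/(2mw²).
E_5 = 5² × π² / (2 × 1 × 1.31²) = 71.89.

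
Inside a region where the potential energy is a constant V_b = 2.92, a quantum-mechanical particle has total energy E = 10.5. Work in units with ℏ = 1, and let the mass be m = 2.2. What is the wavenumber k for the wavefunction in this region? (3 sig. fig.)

k = 5.78

With E > V_b the solution is oscillatory, ψ ∝ e^{±ikx} with k = √(2m(E − V_b))/ℏ.
k = √(2 × 2.2 × 7.58) = 5.775.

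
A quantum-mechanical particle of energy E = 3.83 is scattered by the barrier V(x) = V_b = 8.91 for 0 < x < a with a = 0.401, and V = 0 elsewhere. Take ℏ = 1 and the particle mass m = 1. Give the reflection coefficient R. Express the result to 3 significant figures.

R = 0.737

E < V_b: inside the barrier ψ ∝ e^{±κx} with κ = √(2m(V_b − E))/ℏ = 3.187.
κa = 1.278, sinh(κa) = 1.656.
Matching ψ, ψ′ at both faces gives T = [1 + V_b² sinh²(κa) / (4E(V_b − E))]⁻¹ = 1/3.797 = 0.263.
R = 1 − T = 0.737.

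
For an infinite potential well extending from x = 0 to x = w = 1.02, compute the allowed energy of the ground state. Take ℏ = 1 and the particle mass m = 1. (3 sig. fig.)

E = 4.74

Requiring ψ(0) = ψ(w) = 0 quantises k = nπ/w, hence E_n = ℏ²k²/2m = n²π²ℏ²/(2mw²).
E_1 = 1² × π² / (2 × 1 × 1.02²) = 4.743.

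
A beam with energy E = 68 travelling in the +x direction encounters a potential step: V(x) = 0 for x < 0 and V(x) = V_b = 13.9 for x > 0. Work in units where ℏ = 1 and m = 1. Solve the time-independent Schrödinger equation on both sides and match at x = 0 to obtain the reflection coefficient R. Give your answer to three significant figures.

R = 0.00326

On each side the TISE gives plane waves with k = √(2m(E − V))/ℏ: k₁ = √(2·1·68) = 11.66, k₂ = √(2·1·54.1) = 10.40.
Matching ψ and ψ′ at x = 0 gives r = (k₁ − k₂)/(k₁ + k₂), so R = r² = 0.003261 and T = 1 − R = 0.9967.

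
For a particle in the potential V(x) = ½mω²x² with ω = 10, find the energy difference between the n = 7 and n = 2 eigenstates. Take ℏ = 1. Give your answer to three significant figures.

ΔE = 50.0

E_n = ℏω(n + ½), so ΔE = (7 − 2) ℏω = 5 × 10 = 50.00.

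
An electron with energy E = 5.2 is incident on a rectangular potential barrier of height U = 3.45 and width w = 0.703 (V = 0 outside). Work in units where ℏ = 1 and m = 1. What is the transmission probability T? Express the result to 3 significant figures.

T = 0.766

Above the barrier the interior wavenumber is k₂ = √(2m(E − U))/ℏ = 1.871, giving phase k₂w = 1.315.
T = [1 + U² sin²(k₂w) / (4E(E − U))]⁻¹ = 1/1.306 = 0.766.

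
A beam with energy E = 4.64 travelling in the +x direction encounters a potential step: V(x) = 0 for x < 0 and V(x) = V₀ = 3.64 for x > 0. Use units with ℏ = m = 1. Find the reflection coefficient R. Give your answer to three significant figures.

On each side the TISE gives plane waves with k = √(2m(E − V))/ℏ: k₁ = √(2·1·4.64) = 3.046, k₂ = √(2·1·1) = 1.414.
Matching ψ and ψ′ at x = 0 gives r = (k₁ − k₂)/(k₁ + k₂), so R = r² = 0.1339 and T = 1 − R = 0.8661.

R = 0.134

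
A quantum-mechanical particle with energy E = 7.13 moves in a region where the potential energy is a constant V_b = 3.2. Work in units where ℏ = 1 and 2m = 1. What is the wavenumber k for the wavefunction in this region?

With E > V_b the solution is oscillatory, ψ ∝ e^{±ikx} with k = √(2m(E − V_b))/ℏ.
k = √(2 × 0.5 × 3.93) = 1.982.

k = 1.98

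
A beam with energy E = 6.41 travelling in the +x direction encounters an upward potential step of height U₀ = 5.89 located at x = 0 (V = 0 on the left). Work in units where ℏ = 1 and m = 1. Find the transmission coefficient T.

The wavenumbers are k₁ = √(2mE)/ℏ = 3.581 on the left and k₂ = √(2m(E − U₀))/ℏ = 1.020 on the right.
Matching ψ and ψ′ at x = 0 gives r = (k₁ − k₂)/(k₁ + k₂), so R = r² = 0.3098 and T = 1 − R = 0.6902.

T = 0.690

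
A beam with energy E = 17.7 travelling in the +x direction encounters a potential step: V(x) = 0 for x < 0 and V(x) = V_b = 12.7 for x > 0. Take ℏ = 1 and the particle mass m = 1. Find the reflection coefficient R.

On each side the TISE gives plane waves with k = √(2m(E − V))/ℏ: k₁ = √(2·1·17.7) = 5.950, k₂ = √(2·1·5) = 3.162.
Matching ψ and ψ′ at x = 0 gives r = (k₁ − k₂)/(k₁ + k₂), so R = r² = 0.09358 and T = 1 − R = 0.9064.

R = 0.0936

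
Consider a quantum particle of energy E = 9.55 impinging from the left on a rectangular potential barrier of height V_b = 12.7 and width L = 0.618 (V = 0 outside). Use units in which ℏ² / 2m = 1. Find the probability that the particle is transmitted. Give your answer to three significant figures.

Since E < V_b the interior solution is evanescent with decay constant κ = √(2m(V_b − E))/ℏ = 1.775.
κL = 1.097, sinh(κL) = 1.330.
The exact tunnelling result is T⁻¹ = 1 + V_b² sinh²(κL) / [4E(V_b − E)] = 3.372, so T = 0.297.

T = 0.297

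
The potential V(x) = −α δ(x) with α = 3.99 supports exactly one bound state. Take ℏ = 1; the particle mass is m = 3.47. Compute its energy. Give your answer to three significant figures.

E = -27.6

The bound state is ψ(x) = √κ e^{−κ|x|}. The derivative jump ψ'(0⁺) − ψ'(0⁻) = −(2mα/ℏ²)ψ(0) fixes κ = mα/ℏ² = 13.85.
Then E = −ℏ²κ²/(2m) = −mα²/(2ℏ²) = -27.62.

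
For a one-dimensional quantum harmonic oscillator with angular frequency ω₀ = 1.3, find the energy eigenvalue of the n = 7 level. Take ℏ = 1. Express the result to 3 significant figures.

E = 9.75

The oscillator eigenvalues are E_n = ℏω₀(n + ½), so E_7 = 1.3 × 7.5 = 9.750.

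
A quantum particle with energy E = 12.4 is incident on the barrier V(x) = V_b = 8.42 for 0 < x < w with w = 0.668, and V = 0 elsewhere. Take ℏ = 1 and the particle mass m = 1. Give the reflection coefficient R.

E > V_b: inside the barrier k₂ = √(2m(E − V_b))/ℏ = 2.821, k₂w = 1.885.
T = [1 + V_b² sin²(k₂w) / (4E(E − V_b))]⁻¹ = 1/1.325 = 0.755.
R = 1 − T = 0.245.

R = 0.245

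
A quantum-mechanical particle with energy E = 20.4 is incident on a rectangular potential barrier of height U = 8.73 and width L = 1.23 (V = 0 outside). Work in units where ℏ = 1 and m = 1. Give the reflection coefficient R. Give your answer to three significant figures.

E > U: inside the barrier k₂ = √(2m(E − U))/ℏ = 4.831, k₂L = 5.942.
Matching at both interfaces gives T⁻¹ = 1 + U² sin²(k₂L) / [4E(E − U)] = 1.009, hence T = 0.991.
R = 1 − T = 0.00887.

R = 0.00887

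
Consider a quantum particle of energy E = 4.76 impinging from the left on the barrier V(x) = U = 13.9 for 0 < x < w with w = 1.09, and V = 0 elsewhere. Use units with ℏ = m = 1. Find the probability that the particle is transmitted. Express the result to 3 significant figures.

Since E < U the interior solution is evanescent with decay constant κ = √(2m(U − E))/ℏ = 4.276.
κw = 4.660, sinh(κw) = 52.83.
Matching ψ, ψ′ at both faces gives T = [1 + U² sinh²(κw) / (4E(U − E))]⁻¹ = 1/3100 = 0.000323.

T = 0.000323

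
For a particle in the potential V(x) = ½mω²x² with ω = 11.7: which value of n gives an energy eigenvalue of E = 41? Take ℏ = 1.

Invert E_n = (n + ½)ℏω: n = E/ℏω − ½ = 3.004, so n = 3.

n = 3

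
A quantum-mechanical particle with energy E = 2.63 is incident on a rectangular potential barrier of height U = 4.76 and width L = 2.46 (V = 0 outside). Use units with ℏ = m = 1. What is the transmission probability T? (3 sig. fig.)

T = 0.000154

Since E < U the interior solution is evanescent with decay constant κ = √(2m(U − E))/ℏ = 2.064.
κL = 5.077, sinh(κL) = 80.17.
The exact tunnelling result is T⁻¹ = 1 + U² sinh²(κL) / [4E(U − E)] = 6501, so T = 0.000154.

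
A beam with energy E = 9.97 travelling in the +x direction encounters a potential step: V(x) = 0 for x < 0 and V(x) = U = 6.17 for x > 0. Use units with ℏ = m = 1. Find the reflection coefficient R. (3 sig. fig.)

R = 0.0560

The wavenumbers are k₁ = √(2mE)/ℏ = 4.465 on the left and k₂ = √(2m(E − U))/ℏ = 2.757 on the right.
Continuity of ψ and ψ′ at the step yields the reflection amplitude r = (k₁ − k₂)/(k₁ + k₂) = 0.2366; thus R = |r|² = 0.05597, T = 0.9440.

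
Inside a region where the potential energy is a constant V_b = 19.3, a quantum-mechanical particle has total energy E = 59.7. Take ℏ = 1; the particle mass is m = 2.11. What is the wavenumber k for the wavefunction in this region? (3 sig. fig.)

k = 13.1

With E > V_b the solution is oscillatory, ψ ∝ e^{±ikx} with k = √(2m(E − V_b))/ℏ.
k = √(2 × 2.11 × 40.4) = 13.06.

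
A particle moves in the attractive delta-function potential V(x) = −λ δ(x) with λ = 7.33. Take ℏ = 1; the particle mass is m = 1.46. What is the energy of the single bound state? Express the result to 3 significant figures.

The bound state is ψ(x) = √κ e^{−κ|x|}. The derivative jump ψ'(0⁺) − ψ'(0⁻) = −(2mλ/ℏ²)ψ(0) fixes κ = mλ/ℏ² = 10.70.
Then E = −ℏ²κ²/(2m) = −mλ²/(2ℏ²) = -39.22.

E = -39.2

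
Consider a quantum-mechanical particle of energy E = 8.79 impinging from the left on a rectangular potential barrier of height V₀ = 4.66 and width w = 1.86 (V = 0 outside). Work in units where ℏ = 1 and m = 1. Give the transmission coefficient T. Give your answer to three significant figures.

T = 0.911

Above the barrier the interior wavenumber is k₂ = √(2m(E − V₀))/ℏ = 2.874, giving phase k₂w = 5.346.
T = [1 + V₀² sin²(k₂w) / (4E(E − V₀))]⁻¹ = 1/1.097 = 0.911.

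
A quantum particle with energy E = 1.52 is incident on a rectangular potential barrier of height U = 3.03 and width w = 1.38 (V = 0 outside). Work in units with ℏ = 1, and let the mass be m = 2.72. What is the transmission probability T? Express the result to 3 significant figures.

E < U: inside the barrier ψ ∝ e^{±κx} with κ = √(2m(U − E))/ℏ = 2.866.
κw = 3.955, sinh(κw) = 26.09.
The exact tunnelling result is T⁻¹ = 1 + U² sinh²(κw) / [4E(U − E)] = 681.9, so T = 0.00147.

T = 0.00147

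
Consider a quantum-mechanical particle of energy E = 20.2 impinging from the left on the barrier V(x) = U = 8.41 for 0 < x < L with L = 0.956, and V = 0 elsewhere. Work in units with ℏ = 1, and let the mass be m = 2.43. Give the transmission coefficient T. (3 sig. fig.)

Above the barrier the interior wavenumber is k₂ = √(2m(E − U))/ℏ = 7.570, giving phase k₂L = 7.237.
T = [1 + U² sin²(k₂L) / (4E(E − U))]⁻¹ = 1/1.049 = 0.953.

T = 0.953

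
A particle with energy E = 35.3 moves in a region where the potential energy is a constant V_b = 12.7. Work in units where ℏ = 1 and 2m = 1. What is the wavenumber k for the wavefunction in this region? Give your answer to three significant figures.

k = 4.75

With E > V_b the solution is oscillatory, ψ ∝ e^{±ikx} with k = √(2m(E − V_b))/ℏ.
k = √(2 × 0.5 × 22.6) = 4.754.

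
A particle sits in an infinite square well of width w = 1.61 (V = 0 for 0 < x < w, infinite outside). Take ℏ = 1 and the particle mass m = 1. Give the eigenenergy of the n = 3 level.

Requiring ψ(0) = ψ(w) = 0 quantises k = nπ/w, hence E_n = ℏ²k²/2m = n²π²ℏ²/(2mw²).
E_3 = 3² × π² / (2 × 1 × 1.61²) = 17.13.

E = 17.1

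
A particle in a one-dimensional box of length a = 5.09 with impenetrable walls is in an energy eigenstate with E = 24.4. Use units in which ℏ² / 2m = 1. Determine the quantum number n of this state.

From E_n = n²π²ℏ²/(2ma²) invert to n = √(2ma²E)/(πℏ).
n = (5.09/π) × √(2 × 0.5 × 24.4) = 8.003 → n = 8.

n = 8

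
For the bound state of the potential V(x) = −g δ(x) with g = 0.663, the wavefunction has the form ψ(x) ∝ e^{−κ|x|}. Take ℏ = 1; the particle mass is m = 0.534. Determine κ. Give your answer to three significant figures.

κ = 0.354

Integrate −(ℏ²/2m)ψ'' − gδ(x)ψ = Eψ from −ε to +ε: the ψ'' term gives ψ'(0⁺) − ψ'(0⁻) and the δ term gives −(2mg/ℏ²)ψ(0).
With ψ ∝ e^{−κ|x|} this yields −2κ = −2mg/ℏ², so κ = mg/ℏ² = 0.3540.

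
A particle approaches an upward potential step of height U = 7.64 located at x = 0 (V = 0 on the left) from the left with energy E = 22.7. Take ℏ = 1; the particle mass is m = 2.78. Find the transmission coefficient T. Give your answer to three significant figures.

T = 0.990

The wavenumbers are k₁ = √(2mE)/ℏ = 11.23 on the left and k₂ = √(2m(E − U))/ℏ = 9.151 on the right.
Continuity of ψ and ψ′ at the step yields the reflection amplitude r = (k₁ − k₂)/(k₁ + k₂) = 0.1022; thus R = |r|² = 0.01045, T = 0.9896.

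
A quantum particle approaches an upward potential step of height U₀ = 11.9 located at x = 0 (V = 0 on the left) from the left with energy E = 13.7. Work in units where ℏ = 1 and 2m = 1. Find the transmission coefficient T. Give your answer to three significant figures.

T = 0.781

On each side the TISE gives plane waves with k = √(2m(E − V))/ℏ: k₁ = √(2·½·13.7) = 3.701, k₂ = √(2·½·1.8) = 1.342.
Matching ψ and ψ′ at x = 0 gives r = (k₁ − k₂)/(k₁ + k₂), so R = r² = 0.2189 and T = 1 − R = 0.7811.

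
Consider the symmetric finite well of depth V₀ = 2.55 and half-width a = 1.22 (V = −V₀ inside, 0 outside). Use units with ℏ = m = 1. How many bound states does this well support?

N = 2

Define the well-strength parameter z₀ = (a/ℏ)√(2mV₀) = 1.22 × √(2·1·2.55) = 2.755.
The even/odd transcendental equations gain one root per π/2 in z₀, giving N = 1 + ⌊2z₀/π⌋ = 1 + ⌊1.754⌋ = 2.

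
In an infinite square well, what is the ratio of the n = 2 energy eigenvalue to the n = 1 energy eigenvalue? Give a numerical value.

4

E_n = n²π²ℏ²/(2mL²) so the ratio is n₂²/n₁² = 4/1 = 4.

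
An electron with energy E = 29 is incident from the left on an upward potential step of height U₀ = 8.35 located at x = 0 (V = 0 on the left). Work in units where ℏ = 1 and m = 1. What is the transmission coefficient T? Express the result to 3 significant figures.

T = 0.993

The wavenumbers are k₁ = √(2mE)/ℏ = 7.616 on the left and k₂ = √(2m(E − U₀))/ℏ = 6.427 on the right.
Matching ψ and ψ′ at x = 0 gives r = (k₁ − k₂)/(k₁ + k₂), so R = r² = 0.007173 and T = 1 − R = 0.9928.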